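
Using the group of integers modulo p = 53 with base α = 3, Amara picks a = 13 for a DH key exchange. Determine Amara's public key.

30

Public value = 3^{13} \pmod{53}.
3^1 ≡ 3 (mod 53)
3^2 = (3^1)^2 ≡ 3^2 = 9 ≡ 9 (mod 53)
3^4 = (3^2)^2 ≡ 9^2 = 81 ≡ 28 (mod 53)
3^8 = (3^4)^2 ≡ 28^2 = 784 ≡ 42 (mod 53)
3^13 = 3^8 · 3^4 · 3^1 ≡ 42 · 28 · 3 ≡ 30 (mod 53).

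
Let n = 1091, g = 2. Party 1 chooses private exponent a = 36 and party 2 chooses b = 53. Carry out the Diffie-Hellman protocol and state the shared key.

33

Party 2 sends B = g^b mod n = 2^53 mod 1091.
2^1 ≡ 2 (mod 1091)
2^2 = (2^1)^2 ≡ 2^2 = 4 ≡ 4 (mod 1091)
2^4 = (2^2)^2 ≡ 4^2 = 16 ≡ 16 (mod 1091)
2^8 = (2^4)^2 ≡ 16^2 = 256 ≡ 256 (mod 1091)
2^16 = (2^8)^2 ≡ 256^2 = 65536 ≡ 76 (mod 1091)
2^32 = (2^16)^2 ≡ 76^2 = 5776 ≡ 321 (mod 1091)
2^53 = 2^32 · 2^16 · 2^4 · 2^1 ≡ 321 · 76 · 16 · 2 ≡ 607 (mod 1091).
So B = 607. Party 1 then computes K = B^a mod n = 607^36 mod 1091.
607^1 ≡ 607 (mod 1091)
607^2 = (607^1)^2 ≡ 607^2 = 368449 ≡ 782 (mod 1091)
607^4 = (607^2)^2 ≡ 782^2 = 611524 ≡ 564 (mod 1091)
607^8 = (607^4)^2 ≡ 564^2 = 318096 ≡ 615 (mod 1091)
607^16 = (607^8)^2 ≡ 615^2 = 378225 ≡ 739 (mod 1091)
607^32 = (607^16)^2 ≡ 739^2 = 546121 ≡ 621 (mod 1091)
607^36 = 607^32 · 607^4 ≡ 621 · 564 ≡ 33 (mod 1091).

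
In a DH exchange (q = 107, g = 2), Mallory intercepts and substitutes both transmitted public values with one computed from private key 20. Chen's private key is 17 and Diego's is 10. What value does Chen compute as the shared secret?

11

Chen receives Mallory's public value M = 2^20 mod 107 instead of the honest one.
2^1 ≡ 2 (mod 107)
2^2 = (2^1)^2 ≡ 2^2 = 4 ≡ 4 (mod 107)
2^4 = (2^2)^2 ≡ 4^2 = 16 ≡ 16 (mod 107)
2^8 = (2^4)^2 ≡ 16^2 = 256 ≡ 42 (mod 107)
2^16 = (2^8)^2 ≡ 42^2 = 1764 ≡ 52 (mod 107)
2^20 = 2^16 · 2^4 ≡ 52 · 16 ≡ 83 (mod 107).
So M = 83. Chen computes K = M^17 mod 107.
83^1 ≡ 83 (mod 107)
83^2 = (83^1)^2 ≡ 83^2 = 6889 ≡ 41 (mod 107)
83^4 = (83^2)^2 ≡ 41^2 = 1681 ≡ 76 (mod 107)
83^8 = (83^4)^2 ≡ 76^2 = 5776 ≡ 105 (mod 107)
83^16 = (83^8)^2 ≡ 105^2 = 11025 ≡ 4 (mod 107)
83^17 = 83^16 · 83^1 ≡ 4 · 83 ≡ 11 (mod 107).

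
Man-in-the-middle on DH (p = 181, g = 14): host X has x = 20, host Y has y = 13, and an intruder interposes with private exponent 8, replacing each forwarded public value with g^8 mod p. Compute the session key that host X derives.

39

Host X receives an intruder's public value M = 14^8 mod 181 instead of the honest one.
14^1 ≡ 14 (mod 181)
14^2 = (14^1)^2 ≡ 14^2 = 196 ≡ 15 (mod 181)
14^4 = (14^2)^2 ≡ 15^2 = 225 ≡ 44 (mod 181)
14^8 = (14^4)^2 ≡ 44^2 = 1936 ≡ 126 (mod 181)
So M = 126. Host X computes K = M^20 mod 181.
126^1 ≡ 126 (mod 181)
126^2 = (126^1)^2 ≡ 126^2 = 15876 ≡ 129 (mod 181)
126^4 = (126^2)^2 ≡ 129^2 = 16641 ≡ 170 (mod 181)
126^8 = (126^4)^2 ≡ 170^2 = 28900 ≡ 121 (mod 181)
126^16 = (126^8)^2 ≡ 121^2 = 14641 ≡ 161 (mod 181)
126^20 = 126^16 · 126^4 ≡ 161 · 170 ≡ 39 (mod 181).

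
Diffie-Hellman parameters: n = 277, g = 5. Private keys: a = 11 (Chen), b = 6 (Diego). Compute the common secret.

66

Chen sends A = g^a mod n = 5^11 mod 277.
5^1 ≡ 5 (mod 277)
5^2 = (5^1)^2 ≡ 5^2 = 25 ≡ 25 (mod 277)
5^4 = (5^2)^2 ≡ 25^2 = 625 ≡ 71 (mod 277)
5^8 = (5^4)^2 ≡ 71^2 = 5041 ≡ 55 (mod 277)
5^11 = 5^8 · 5^2 · 5^1 ≡ 55 · 25 · 5 ≡ 227 (mod 277).
So A = 227. Diego then computes K = A^b mod n = 227^6 mod 277.
227^1 ≡ 227 (mod 277)
227^2 = (227^1)^2 ≡ 227^2 = 51529 ≡ 7 (mod 277)
227^4 = (227^2)^2 ≡ 7^2 = 49 ≡ 49 (mod 277)
227^6 = 227^4 · 227^2 ≡ 49 · 7 ≡ 66 (mod 277).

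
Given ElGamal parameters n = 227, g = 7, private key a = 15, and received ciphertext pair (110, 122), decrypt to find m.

175

Shared mask s = c₁^a mod n = 110^15 mod 227.
110^1 ≡ 110 (mod 227)
110^2 = (110^1)^2 ≡ 110^2 = 12100 ≡ 69 (mod 227)
110^4 = (110^2)^2 ≡ 69^2 = 4761 ≡ 221 (mod 227)
110^8 = (110^4)^2 ≡ 221^2 = 48841 ≡ 36 (mod 227)
110^15 = 110^8 · 110^4 · 110^2 · 110^1 ≡ 36 · 221 · 69 · 110 ≡ 181 (mod 227).
So s = 181; s⁻¹ ≡ 74 (mod 227).
m = c₂ · s⁻¹ mod 227 = 122 · 74 mod 227 = 175.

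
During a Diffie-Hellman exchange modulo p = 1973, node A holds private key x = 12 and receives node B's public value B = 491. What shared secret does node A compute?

961

Shared key K = 491^12 mod 1973.
491^1 ≡ 491 (mod 1973)
491^2 = (491^1)^2 ≡ 491^2 = 241081 ≡ 375 (mod 1973)
491^4 = (491^2)^2 ≡ 375^2 = 140625 ≡ 542 (mod 1973)
491^8 = (491^4)^2 ≡ 542^2 = 293764 ≡ 1760 (mod 1973)
491^12 = 491^8 · 491^4 ≡ 1760 · 542 ≡ 961 (mod 1973).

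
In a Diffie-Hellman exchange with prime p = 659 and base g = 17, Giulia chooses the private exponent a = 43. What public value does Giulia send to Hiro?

Public value = 17^43 mod 659.
17^1 ≡ 17 (mod 659)
17^2 = (17^1)^2 ≡ 17^2 = 289 ≡ 289 (mod 659)
17^4 = (17^2)^2 ≡ 289^2 = 83521 ≡ 487 (mod 659)
17^8 = (17^4)^2 ≡ 487^2 = 237169 ≡ 588 (mod 659)
17^16 = (17^8)^2 ≡ 588^2 = 345744 ≡ 428 (mod 659)
17^32 = (17^16)^2 ≡ 428^2 = 183184 ≡ 641 (mod 659)
17^43 = 17^32 · 17^8 · 17^2 · 17^1 ≡ 641 · 588 · 289 · 17 ≡ 521 (mod 659).

521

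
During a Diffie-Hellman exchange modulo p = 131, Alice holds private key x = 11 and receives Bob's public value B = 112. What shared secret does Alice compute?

Shared key K = 112^11 mod 131.
112^1 ≡ 112 (mod 131)
112^2 = (112^1)^2 ≡ 112^2 = 12544 ≡ 99 (mod 131)
112^4 = (112^2)^2 ≡ 99^2 = 9801 ≡ 107 (mod 131)
112^8 = (112^4)^2 ≡ 107^2 = 11449 ≡ 52 (mod 131)
112^11 = 112^8 · 112^2 · 112^1 ≡ 52 · 99 · 112 ≡ 45 (mod 131).

45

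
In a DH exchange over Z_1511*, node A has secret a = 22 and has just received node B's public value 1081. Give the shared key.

1024

Shared key K = 1081^22 mod 1511.
1081^1 ≡ 1081 (mod 1511)
1081^2 = (1081^1)^2 ≡ 1081^2 = 1168561 ≡ 558 (mod 1511)
1081^4 = (1081^2)^2 ≡ 558^2 = 311364 ≡ 98 (mod 1511)
1081^8 = (1081^4)^2 ≡ 98^2 = 9604 ≡ 538 (mod 1511)
1081^16 = (1081^8)^2 ≡ 538^2 = 289444 ≡ 843 (mod 1511)
1081^22 = 1081^16 · 1081^4 · 1081^2 ≡ 843 · 98 · 558 ≡ 1024 (mod 1511).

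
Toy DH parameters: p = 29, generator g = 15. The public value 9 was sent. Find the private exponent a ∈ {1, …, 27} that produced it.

18

Try successive powers of 15 modulo 29:
15^1 ≡ 15
15^2 ≡ 22
15^3 ≡ 11
15^4 ≡ 20
15^5 ≡ 10
15^6 ≡ 5
15^7 ≡ 17
15^8 ≡ 23
15^9 ≡ 26
15^10 ≡ 13
15^11 ≡ 21
15^12 ≡ 25
15^13 ≡ 27
15^14 ≡ 28
15^15 ≡ 14
15^16 ≡ 7
15^17 ≡ 18
15^18 ≡ 9
Found: a = 18.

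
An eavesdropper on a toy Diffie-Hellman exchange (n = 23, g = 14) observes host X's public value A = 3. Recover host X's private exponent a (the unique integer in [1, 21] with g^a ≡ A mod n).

Try successive powers of 14 modulo 23:
14^1 ≡ 14
14^2 ≡ 12
14^3 ≡ 7
14^4 ≡ 6
14^5 ≡ 15
14^6 ≡ 3
Found: a = 6.

6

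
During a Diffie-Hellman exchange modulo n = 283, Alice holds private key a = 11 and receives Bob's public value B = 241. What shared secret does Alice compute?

43

Shared key K = 241^11 mod 283.
241^1 ≡ 241 (mod 283)
241^2 = (241^1)^2 ≡ 241^2 = 58081 ≡ 66 (mod 283)
241^4 = (241^2)^2 ≡ 66^2 = 4356 ≡ 111 (mod 283)
241^8 = (241^4)^2 ≡ 111^2 = 12321 ≡ 152 (mod 283)
241^11 = 241^8 · 241^2 · 241^1 ≡ 152 · 66 · 241 ≡ 43 (mod 283).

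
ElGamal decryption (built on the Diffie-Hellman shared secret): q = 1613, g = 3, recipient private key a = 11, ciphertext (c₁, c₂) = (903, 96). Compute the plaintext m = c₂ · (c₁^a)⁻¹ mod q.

Shared mask s = c₁^a mod q = 903^11 mod 1613.
903^1 ≡ 903 (mod 1613)
903^2 = (903^1)^2 ≡ 903^2 = 815409 ≡ 844 (mod 1613)
903^4 = (903^2)^2 ≡ 844^2 = 712336 ≡ 1003 (mod 1613)
903^8 = (903^4)^2 ≡ 1003^2 = 1006009 ≡ 1110 (mod 1613)
903^11 = 903^8 · 903^2 · 903^1 ≡ 1110 · 844 · 903 ≡ 1249 (mod 1613).
So s = 1249; s⁻¹ ≡ 1387 (mod 1613).
m = c₂ · s⁻¹ mod 1613 = 96 · 1387 mod 1613 = 886.

886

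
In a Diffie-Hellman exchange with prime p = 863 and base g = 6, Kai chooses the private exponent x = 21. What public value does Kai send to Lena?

Public value = 6^21 mod 863.
6^1 ≡ 6 (mod 863)
6^2 = (6^1)^2 ≡ 6^2 = 36 ≡ 36 (mod 863)
6^4 = (6^2)^2 ≡ 36^2 = 1296 ≡ 433 (mod 863)
6^8 = (6^4)^2 ≡ 433^2 = 187489 ≡ 218 (mod 863)
6^16 = (6^8)^2 ≡ 218^2 = 47524 ≡ 59 (mod 863)
6^21 = 6^16 · 6^4 · 6^1 ≡ 59 · 433 · 6 ≡ 531 (mod 863).

531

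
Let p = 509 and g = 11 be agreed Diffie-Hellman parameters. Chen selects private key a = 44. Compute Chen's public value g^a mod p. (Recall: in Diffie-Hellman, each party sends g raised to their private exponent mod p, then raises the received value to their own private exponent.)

116

Public value = 11^44 mod 509.
11^1 ≡ 11 (mod 509)
11^2 = (11^1)^2 ≡ 11^2 = 121 ≡ 121 (mod 509)
11^4 = (11^2)^2 ≡ 121^2 = 14641 ≡ 389 (mod 509)
11^8 = (11^4)^2 ≡ 389^2 = 151321 ≡ 148 (mod 509)
11^16 = (11^8)^2 ≡ 148^2 = 21904 ≡ 17 (mod 509)
11^32 = (11^16)^2 ≡ 17^2 = 289 ≡ 289 (mod 509)
11^44 = 11^32 · 11^8 · 11^4 ≡ 289 · 148 · 389 ≡ 116 (mod 509).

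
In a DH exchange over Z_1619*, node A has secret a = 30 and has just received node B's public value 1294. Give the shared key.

121

Shared key K = 1294^30 mod 1619.
1294^1 ≡ 1294 (mod 1619)
1294^2 = (1294^1)^2 ≡ 1294^2 = 1674436 ≡ 390 (mod 1619)
1294^4 = (1294^2)^2 ≡ 390^2 = 152100 ≡ 1533 (mod 1619)
1294^8 = (1294^4)^2 ≡ 1533^2 = 2350089 ≡ 920 (mod 1619)
1294^16 = (1294^8)^2 ≡ 920^2 = 846400 ≡ 1282 (mod 1619)
1294^30 = 1294^16 · 1294^8 · 1294^4 · 1294^2 ≡ 1282 · 920 · 1533 · 390 ≡ 121 (mod 1619).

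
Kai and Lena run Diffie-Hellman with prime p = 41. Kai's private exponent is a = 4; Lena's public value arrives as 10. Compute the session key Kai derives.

37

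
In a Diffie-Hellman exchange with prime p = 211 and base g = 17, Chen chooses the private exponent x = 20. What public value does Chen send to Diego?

Public value = 17^20 mod 211.
17^1 ≡ 17 (mod 211)
17^2 = (17^1)^2 ≡ 17^2 = 289 ≡ 78 (mod 211)
17^4 = (17^2)^2 ≡ 78^2 = 6084 ≡ 176 (mod 211)
17^8 = (17^4)^2 ≡ 176^2 = 30976 ≡ 170 (mod 211)
17^16 = (17^8)^2 ≡ 170^2 = 28900 ≡ 204 (mod 211)
17^20 = 17^16 · 17^4 ≡ 204 · 176 ≡ 34 (mod 211).

34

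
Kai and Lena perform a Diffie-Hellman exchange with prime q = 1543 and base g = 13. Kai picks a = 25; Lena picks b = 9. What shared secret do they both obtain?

Lena sends B = g^b mod q = 13^9 mod 1543.
13^1 ≡ 13 (mod 1543)
13^2 = (13^1)^2 ≡ 13^2 = 169 ≡ 169 (mod 1543)
13^4 = (13^2)^2 ≡ 169^2 = 28561 ≡ 787 (mod 1543)
13^8 = (13^4)^2 ≡ 787^2 = 619369 ≡ 626 (mod 1543)
13^9 = 13^8 · 13^1 ≡ 626 · 13 ≡ 423 (mod 1543).
So B = 423. Kai then computes K = B^a mod q = 423^25 mod 1543.
423^1 ≡ 423 (mod 1543)
423^2 = (423^1)^2 ≡ 423^2 = 178929 ≡ 1484 (mod 1543)
423^4 = (423^2)^2 ≡ 1484^2 = 2202256 ≡ 395 (mod 1543)
423^8 = (423^4)^2 ≡ 395^2 = 156025 ≡ 182 (mod 1543)
423^16 = (423^8)^2 ≡ 182^2 = 33124 ≡ 721 (mod 1543)
423^25 = 423^16 · 423^8 · 423^1 ≡ 721 · 182 · 423 ≡ 567 (mod 1543).

567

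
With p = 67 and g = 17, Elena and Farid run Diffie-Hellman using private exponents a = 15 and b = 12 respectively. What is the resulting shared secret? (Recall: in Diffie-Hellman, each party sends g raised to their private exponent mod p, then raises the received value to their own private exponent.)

Farid sends B = g^b mod p = 17^12 mod 67.
17^1 ≡ 17 (mod 67)
17^2 = (17^1)^2 ≡ 17^2 = 289 ≡ 21 (mod 67)
17^4 = (17^2)^2 ≡ 21^2 = 441 ≡ 39 (mod 67)
17^8 = (17^4)^2 ≡ 39^2 = 1521 ≡ 47 (mod 67)
17^12 = 17^8 · 17^4 ≡ 47 · 39 ≡ 24 (mod 67).
So B = 24. Elena then computes K = B^a mod p = 24^15 mod 67.
24^1 ≡ 24 (mod 67)
24^2 = (24^1)^2 ≡ 24^2 = 576 ≡ 40 (mod 67)
24^4 = (24^2)^2 ≡ 40^2 = 1600 ≡ 59 (mod 67)
24^8 = (24^4)^2 ≡ 59^2 = 3481 ≡ 64 (mod 67)
24^15 = 24^8 · 24^4 · 24^2 · 24^1 ≡ 64 · 59 · 40 · 24 ≡ 59 (mod 67).

59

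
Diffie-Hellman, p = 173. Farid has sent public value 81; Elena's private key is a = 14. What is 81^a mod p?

140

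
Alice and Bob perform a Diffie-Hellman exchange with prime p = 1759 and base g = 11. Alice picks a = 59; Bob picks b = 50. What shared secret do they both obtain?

Bob sends B = g^b mod p = 11^50 mod 1759.
11^1 ≡ 11 (mod 1759)
11^2 = (11^1)^2 ≡ 11^2 = 121 ≡ 121 (mod 1759)
11^4 = (11^2)^2 ≡ 121^2 = 14641 ≡ 569 (mod 1759)
11^8 = (11^4)^2 ≡ 569^2 = 323761 ≡ 105 (mod 1759)
11^16 = (11^8)^2 ≡ 105^2 = 11025 ≡ 471 (mod 1759)
11^32 = (11^16)^2 ≡ 471^2 = 221841 ≡ 207 (mod 1759)
11^50 = 11^32 · 11^16 · 11^2 ≡ 207 · 471 · 121 ≡ 1283 (mod 1759).
So B = 1283. Alice then computes K = B^a mod p = 1283^59 mod 1759.
1283^1 ≡ 1283 (mod 1759)
1283^2 = (1283^1)^2 ≡ 1283^2 = 1646089 ≡ 1424 (mod 1759)
1283^4 = (1283^2)^2 ≡ 1424^2 = 2027776 ≡ 1408 (mod 1759)
1283^8 = (1283^4)^2 ≡ 1408^2 = 1982464 ≡ 71 (mod 1759)
1283^16 = (1283^8)^2 ≡ 71^2 = 5041 ≡ 1523 (mod 1759)
1283^32 = (1283^16)^2 ≡ 1523^2 = 2319529 ≡ 1167 (mod 1759)
1283^59 = 1283^32 · 1283^16 · 1283^8 · 1283^2 · 1283^1 ≡ 1167 · 1523 · 71 · 1424 · 1283 ≡ 410 (mod 1759).

410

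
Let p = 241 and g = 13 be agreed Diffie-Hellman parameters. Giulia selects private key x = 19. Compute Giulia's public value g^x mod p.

190

Public value = 13^19 mod 241.
13^1 ≡ 13 (mod 241)
13^2 = (13^1)^2 ≡ 13^2 = 169 ≡ 169 (mod 241)
13^4 = (13^2)^2 ≡ 169^2 = 28561 ≡ 123 (mod 241)
13^8 = (13^4)^2 ≡ 123^2 = 15129 ≡ 187 (mod 241)
13^16 = (13^8)^2 ≡ 187^2 = 34969 ≡ 24 (mod 241)
13^19 = 13^16 · 13^2 · 13^1 ≡ 24 · 169 · 13 ≡ 190 (mod 241).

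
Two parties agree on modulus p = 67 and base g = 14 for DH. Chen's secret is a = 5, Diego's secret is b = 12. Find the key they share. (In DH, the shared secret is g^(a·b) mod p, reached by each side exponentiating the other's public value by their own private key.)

Chen sends A = g^a mod p = 14^5 mod 67.
14^1 ≡ 14 (mod 67)
14^2 = (14^1)^2 ≡ 14^2 = 196 ≡ 62 (mod 67)
14^4 = (14^2)^2 ≡ 62^2 = 3844 ≡ 25 (mod 67)
14^5 = 14^4 · 14^1 ≡ 25 · 14 ≡ 15 (mod 67).
So A = 15. Diego then computes K = A^b mod p = 15^12 mod 67.
15^1 ≡ 15 (mod 67)
15^2 = (15^1)^2 ≡ 15^2 = 225 ≡ 24 (mod 67)
15^4 = (15^2)^2 ≡ 24^2 = 576 ≡ 40 (mod 67)
15^8 = (15^4)^2 ≡ 40^2 = 1600 ≡ 59 (mod 67)
15^12 = 15^8 · 15^4 ≡ 59 · 40 ≡ 15 (mod 67).

15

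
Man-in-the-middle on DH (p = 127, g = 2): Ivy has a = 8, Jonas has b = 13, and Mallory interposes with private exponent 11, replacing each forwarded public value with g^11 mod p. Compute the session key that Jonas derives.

8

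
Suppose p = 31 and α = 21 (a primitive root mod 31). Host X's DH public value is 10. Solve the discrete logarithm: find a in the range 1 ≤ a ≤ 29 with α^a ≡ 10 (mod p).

16

Try successive powers of 21 modulo 31:
21^1 ≡ 21
21^2 ≡ 7
21^3 ≡ 23
21^4 ≡ 18
21^5 ≡ 6
21^6 ≡ 2
21^7 ≡ 11
21^8 ≡ 14
21^9 ≡ 15
21^10 ≡ 5
21^11 ≡ 12
21^12 ≡ 4
21^13 ≡ 22
21^14 ≡ 28
21^15 ≡ 30
21^16 ≡ 10
Found: a = 16.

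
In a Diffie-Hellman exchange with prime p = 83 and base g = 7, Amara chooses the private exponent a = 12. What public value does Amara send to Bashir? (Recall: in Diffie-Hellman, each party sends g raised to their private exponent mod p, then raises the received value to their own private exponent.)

Public value = 7^12 mod 83.
7^1 ≡ 7 (mod 83)
7^2 = (7^1)^2 ≡ 7^2 = 49 ≡ 49 (mod 83)
7^4 = (7^2)^2 ≡ 49^2 = 2401 ≡ 77 (mod 83)
7^8 = (7^4)^2 ≡ 77^2 = 5929 ≡ 36 (mod 83)
7^12 = 7^8 · 7^4 ≡ 36 · 77 ≡ 33 (mod 83).

33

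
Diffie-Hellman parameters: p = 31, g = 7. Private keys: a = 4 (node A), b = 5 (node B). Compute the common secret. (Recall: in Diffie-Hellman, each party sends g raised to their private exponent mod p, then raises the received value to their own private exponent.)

5

Node A sends A = g^a mod p = 7^4 mod 31.
7^1 ≡ 7 (mod 31)
7^2 = (7^1)^2 ≡ 7^2 = 49 ≡ 18 (mod 31)
7^4 = (7^2)^2 ≡ 18^2 = 324 ≡ 14 (mod 31)
So A = 14. Node B then computes K = A^b mod p = 14^5 mod 31.
14^1 ≡ 14 (mod 31)
14^2 = (14^1)^2 ≡ 14^2 = 196 ≡ 10 (mod 31)
14^4 = (14^2)^2 ≡ 10^2 = 100 ≡ 7 (mod 31)
14^5 = 14^4 · 14^1 ≡ 7 · 14 ≡ 5 (mod 31).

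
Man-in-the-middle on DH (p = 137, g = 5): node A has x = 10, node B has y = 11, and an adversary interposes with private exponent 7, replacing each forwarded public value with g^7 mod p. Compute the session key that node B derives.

84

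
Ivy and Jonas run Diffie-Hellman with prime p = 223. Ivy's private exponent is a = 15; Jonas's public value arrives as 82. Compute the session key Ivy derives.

7

Shared key K = 82^15 mod 223.
82^1 ≡ 82 (mod 223)
82^2 = (82^1)^2 ≡ 82^2 = 6724 ≡ 34 (mod 223)
82^4 = (82^2)^2 ≡ 34^2 = 1156 ≡ 41 (mod 223)
82^8 = (82^4)^2 ≡ 41^2 = 1681 ≡ 120 (mod 223)
82^15 = 82^8 · 82^4 · 82^2 · 82^1 ≡ 120 · 41 · 34 · 82 ≡ 7 (mod 223).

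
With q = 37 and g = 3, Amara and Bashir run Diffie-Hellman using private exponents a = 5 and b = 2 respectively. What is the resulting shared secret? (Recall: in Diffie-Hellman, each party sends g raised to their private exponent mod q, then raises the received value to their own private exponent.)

Bashir sends B = g^b mod q = 3^2 mod 37.
3^1 ≡ 3 (mod 37)
3^2 = (3^1)^2 ≡ 3^2 = 9 ≡ 9 (mod 37)
So B = 9. Amara then computes K = B^a mod q = 9^5 mod 37.
9^1 ≡ 9 (mod 37)
9^2 = (9^1)^2 ≡ 9^2 = 81 ≡ 7 (mod 37)
9^4 = (9^2)^2 ≡ 7^2 = 49 ≡ 12 (mod 37)
9^5 = 9^4 · 9^1 ≡ 12 · 9 ≡ 34 (mod 37).

34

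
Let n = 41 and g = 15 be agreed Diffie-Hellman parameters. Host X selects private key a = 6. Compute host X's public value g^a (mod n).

5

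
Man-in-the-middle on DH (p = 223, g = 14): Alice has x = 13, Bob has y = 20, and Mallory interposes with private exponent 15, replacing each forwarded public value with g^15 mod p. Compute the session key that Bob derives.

60

Bob receives Mallory's public value M = 14^15 mod 223 instead of the honest one.
14^1 ≡ 14 (mod 223)
14^2 = (14^1)^2 ≡ 14^2 = 196 ≡ 196 (mod 223)
14^4 = (14^2)^2 ≡ 196^2 = 38416 ≡ 60 (mod 223)
14^8 = (14^4)^2 ≡ 60^2 = 3600 ≡ 32 (mod 223)
14^15 = 14^8 · 14^4 · 14^2 · 14^1 ≡ 32 · 60 · 196 · 14 ≡ 105 (mod 223).
So M = 105. Bob computes K = M^20 mod 223.
105^1 ≡ 105 (mod 223)
105^2 = (105^1)^2 ≡ 105^2 = 11025 ≡ 98 (mod 223)
105^4 = (105^2)^2 ≡ 98^2 = 9604 ≡ 15 (mod 223)
105^8 = (105^4)^2 ≡ 15^2 = 225 ≡ 2 (mod 223)
105^16 = (105^8)^2 ≡ 2^2 = 4 ≡ 4 (mod 223)
105^20 = 105^16 · 105^4 ≡ 4 · 15 ≡ 60 (mod 223).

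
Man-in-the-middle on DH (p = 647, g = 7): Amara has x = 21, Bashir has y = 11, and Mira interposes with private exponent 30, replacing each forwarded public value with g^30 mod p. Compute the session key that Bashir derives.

559

Bashir receives Mira's public value M = 7^30 mod 647 instead of the honest one.
7^1 ≡ 7 (mod 647)
7^2 = (7^1)^2 ≡ 7^2 = 49 ≡ 49 (mod 647)
7^4 = (7^2)^2 ≡ 49^2 = 2401 ≡ 460 (mod 647)
7^8 = (7^4)^2 ≡ 460^2 = 211600 ≡ 31 (mod 647)
7^16 = (7^8)^2 ≡ 31^2 = 961 ≡ 314 (mod 647)
7^30 = 7^16 · 7^8 · 7^4 · 7^2 ≡ 314 · 31 · 460 · 49 ≡ 190 (mod 647).
So M = 190. Bashir computes K = M^11 mod 647.
190^1 ≡ 190 (mod 647)
190^2 = (190^1)^2 ≡ 190^2 = 36100 ≡ 515 (mod 647)
190^4 = (190^2)^2 ≡ 515^2 = 265225 ≡ 602 (mod 647)
190^8 = (190^4)^2 ≡ 602^2 = 362404 ≡ 84 (mod 647)
190^11 = 190^8 · 190^2 · 190^1 ≡ 84 · 515 · 190 ≡ 559 (mod 647).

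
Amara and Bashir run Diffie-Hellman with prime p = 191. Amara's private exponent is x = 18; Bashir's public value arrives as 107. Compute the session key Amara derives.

25

Shared key K = 107^18 mod 191.
107^1 ≡ 107 (mod 191)
107^2 = (107^1)^2 ≡ 107^2 = 11449 ≡ 180 (mod 191)
107^4 = (107^2)^2 ≡ 180^2 = 32400 ≡ 121 (mod 191)
107^8 = (107^4)^2 ≡ 121^2 = 14641 ≡ 125 (mod 191)
107^16 = (107^8)^2 ≡ 125^2 = 15625 ≡ 154 (mod 191)
107^18 = 107^16 · 107^2 ≡ 154 · 180 ≡ 25 (mod 191).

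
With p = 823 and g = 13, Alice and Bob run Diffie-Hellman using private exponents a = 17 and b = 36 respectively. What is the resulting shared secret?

Bob sends B = g^b mod p = 13^36 mod 823.
13^1 ≡ 13 (mod 823)
13^2 = (13^1)^2 ≡ 13^2 = 169 ≡ 169 (mod 823)
13^4 = (13^2)^2 ≡ 169^2 = 28561 ≡ 579 (mod 823)
13^8 = (13^4)^2 ≡ 579^2 = 335241 ≡ 280 (mod 823)
13^16 = (13^8)^2 ≡ 280^2 = 78400 ≡ 215 (mod 823)
13^32 = (13^16)^2 ≡ 215^2 = 46225 ≡ 137 (mod 823)
13^36 = 13^32 · 13^4 ≡ 137 · 579 ≡ 315 (mod 823).
So B = 315. Alice then computes K = B^a mod p = 315^17 mod 823.
315^1 ≡ 315 (mod 823)
315^2 = (315^1)^2 ≡ 315^2 = 99225 ≡ 465 (mod 823)
315^4 = (315^2)^2 ≡ 465^2 = 216225 ≡ 599 (mod 823)
315^8 = (315^4)^2 ≡ 599^2 = 358801 ≡ 796 (mod 823)
315^16 = (315^8)^2 ≡ 796^2 = 633616 ≡ 729 (mod 823)
315^17 = 315^16 · 315^1 ≡ 729 · 315 ≡ 18 (mod 823).

18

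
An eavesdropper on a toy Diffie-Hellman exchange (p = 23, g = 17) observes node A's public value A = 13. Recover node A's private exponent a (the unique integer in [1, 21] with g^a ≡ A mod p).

2

Try successive powers of 17 modulo 23:
17^1 ≡ 17
17^2 ≡ 13
Found: a = 2.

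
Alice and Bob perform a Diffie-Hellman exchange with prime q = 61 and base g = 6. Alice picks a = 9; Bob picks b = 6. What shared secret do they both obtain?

Alice sends A = g^a mod q = 6^9 mod 61.
6^1 ≡ 6 (mod 61)
6^2 = (6^1)^2 ≡ 6^2 = 36 ≡ 36 (mod 61)
6^4 = (6^2)^2 ≡ 36^2 = 1296 ≡ 15 (mod 61)
6^8 = (6^4)^2 ≡ 15^2 = 225 ≡ 42 (mod 61)
6^9 = 6^8 · 6^1 ≡ 42 · 6 ≡ 8 (mod 61).
So A = 8. Bob then computes K = A^b mod q = 8^6 mod 61.
8^1 ≡ 8 (mod 61)
8^2 = (8^1)^2 ≡ 8^2 = 64 ≡ 3 (mod 61)
8^4 = (8^2)^2 ≡ 3^2 = 9 ≡ 9 (mod 61)
8^6 = 8^4 · 8^2 ≡ 9 · 3 ≡ 27 (mod 61).

27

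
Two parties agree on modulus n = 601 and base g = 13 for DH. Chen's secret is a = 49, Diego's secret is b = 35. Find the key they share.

125

Chen sends A = g^a mod n = 13^49 mod 601.
13^1 ≡ 13 (mod 601)
13^2 = (13^1)^2 ≡ 13^2 = 169 ≡ 169 (mod 601)
13^4 = (13^2)^2 ≡ 169^2 = 28561 ≡ 314 (mod 601)
13^8 = (13^4)^2 ≡ 314^2 = 98596 ≡ 32 (mod 601)
13^16 = (13^8)^2 ≡ 32^2 = 1024 ≡ 423 (mod 601)
13^32 = (13^16)^2 ≡ 423^2 = 178929 ≡ 432 (mod 601)
13^49 = 13^32 · 13^16 · 13^1 ≡ 432 · 423 · 13 ≡ 416 (mod 601).
So A = 416. Diego then computes K = A^b mod n = 416^35 mod 601.
416^1 ≡ 416 (mod 601)
416^2 = (416^1)^2 ≡ 416^2 = 173056 ≡ 569 (mod 601)
416^4 = (416^2)^2 ≡ 569^2 = 323761 ≡ 423 (mod 601)
416^8 = (416^4)^2 ≡ 423^2 = 178929 ≡ 432 (mod 601)
416^16 = (416^8)^2 ≡ 432^2 = 186624 ≡ 314 (mod 601)
416^32 = (416^16)^2 ≡ 314^2 = 98596 ≡ 32 (mod 601)
416^35 = 416^32 · 416^2 · 416^1 ≡ 32 · 569 · 416 ≡ 125 (mod 601).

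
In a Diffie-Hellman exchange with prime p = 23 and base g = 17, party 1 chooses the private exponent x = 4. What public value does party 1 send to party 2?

Public value = 17^4 (mod 23).
17^1 ≡ 17 (mod 23)
17^2 = (17^1)^2 ≡ 17^2 = 289 ≡ 13 (mod 23)
17^4 = (17^2)^2 ≡ 13^2 = 169 ≡ 8 (mod 23)

8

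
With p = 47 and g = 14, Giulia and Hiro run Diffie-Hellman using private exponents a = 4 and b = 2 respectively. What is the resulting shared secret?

7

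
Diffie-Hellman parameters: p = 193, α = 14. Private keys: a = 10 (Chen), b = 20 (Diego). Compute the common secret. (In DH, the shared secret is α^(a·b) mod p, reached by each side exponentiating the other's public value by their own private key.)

Chen sends A = α^a mod p = 14^10 mod 193.
14^1 ≡ 14 (mod 193)
14^2 = (14^1)^2 ≡ 14^2 = 196 ≡ 3 (mod 193)
14^4 = (14^2)^2 ≡ 3^2 = 9 ≡ 9 (mod 193)
14^8 = (14^4)^2 ≡ 9^2 = 81 ≡ 81 (mod 193)
14^10 = 14^8 · 14^2 ≡ 81 · 3 ≡ 50 (mod 193).
So A = 50. Diego then computes K = A^b mod p = 50^20 mod 193.
50^1 ≡ 50 (mod 193)
50^2 = (50^1)^2 ≡ 50^2 = 2500 ≡ 184 (mod 193)
50^4 = (50^2)^2 ≡ 184^2 = 33856 ≡ 81 (mod 193)
50^8 = (50^4)^2 ≡ 81^2 = 6561 ≡ 192 (mod 193)
50^16 = (50^8)^2 ≡ 192^2 = 36864 ≡ 1 (mod 193)
50^20 = 50^16 · 50^4 ≡ 1 · 81 ≡ 81 (mod 193).

81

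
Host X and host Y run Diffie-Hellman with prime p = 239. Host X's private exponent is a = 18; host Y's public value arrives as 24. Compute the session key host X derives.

44

Shared key K = 24^18 mod 239.
24^1 ≡ 24 (mod 239)
24^2 = (24^1)^2 ≡ 24^2 = 576 ≡ 98 (mod 239)
24^4 = (24^2)^2 ≡ 98^2 = 9604 ≡ 44 (mod 239)
24^8 = (24^4)^2 ≡ 44^2 = 1936 ≡ 24 (mod 239)
24^16 = (24^8)^2 ≡ 24^2 = 576 ≡ 98 (mod 239)
24^18 = 24^16 · 24^2 ≡ 98 · 98 ≡ 44 (mod 239).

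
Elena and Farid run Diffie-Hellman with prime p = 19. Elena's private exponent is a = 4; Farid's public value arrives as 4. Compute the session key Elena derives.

Shared key K = 4^4 mod 19.
4^1 ≡ 4 (mod 19)
4^2 = (4^1)^2 ≡ 4^2 = 16 ≡ 16 (mod 19)
4^4 = (4^2)^2 ≡ 16^2 = 256 ≡ 9 (mod 19)

9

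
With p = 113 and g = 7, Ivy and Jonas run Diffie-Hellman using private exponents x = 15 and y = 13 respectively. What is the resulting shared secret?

Jonas sends B = g^y mod p = 7^13 mod 113.
7^1 ≡ 7 (mod 113)
7^2 = (7^1)^2 ≡ 7^2 = 49 ≡ 49 (mod 113)
7^4 = (7^2)^2 ≡ 49^2 = 2401 ≡ 28 (mod 113)
7^8 = (7^4)^2 ≡ 28^2 = 784 ≡ 106 (mod 113)
7^13 = 7^8 · 7^4 · 7^1 ≡ 106 · 28 · 7 ≡ 97 (mod 113).
So B = 97. Ivy then computes K = B^x mod p = 97^15 mod 113.
97^1 ≡ 97 (mod 113)
97^2 = (97^1)^2 ≡ 97^2 = 9409 ≡ 30 (mod 113)
97^4 = (97^2)^2 ≡ 30^2 = 900 ≡ 109 (mod 113)
97^8 = (97^4)^2 ≡ 109^2 = 11881 ≡ 16 (mod 113)
97^15 = 97^8 · 97^4 · 97^2 · 97^1 ≡ 16 · 109 · 30 · 97 ≡ 97 (mod 113).

97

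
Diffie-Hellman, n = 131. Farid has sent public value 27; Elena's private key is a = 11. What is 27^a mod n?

38

Shared key K = 27^11 mod 131.
27^1 ≡ 27 (mod 131)
27^2 = (27^1)^2 ≡ 27^2 = 729 ≡ 74 (mod 131)
27^4 = (27^2)^2 ≡ 74^2 = 5476 ≡ 105 (mod 131)
27^8 = (27^4)^2 ≡ 105^2 = 11025 ≡ 21 (mod 131)
27^11 = 27^8 · 27^2 · 27^1 ≡ 21 · 74 · 27 ≡ 38 (mod 131).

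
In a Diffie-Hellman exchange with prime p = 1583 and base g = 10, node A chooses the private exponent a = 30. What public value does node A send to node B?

Public value = 10^30 (mod 1583).
10^1 ≡ 10 (mod 1583)
10^2 = (10^1)^2 ≡ 10^2 = 100 ≡ 100 (mod 1583)
10^4 = (10^2)^2 ≡ 100^2 = 10000 ≡ 502 (mod 1583)
10^8 = (10^4)^2 ≡ 502^2 = 252004 ≡ 307 (mod 1583)
10^16 = (10^8)^2 ≡ 307^2 = 94249 ≡ 852 (mod 1583)
10^30 = 10^16 · 10^8 · 10^4 · 10^2 ≡ 852 · 307 · 502 · 100 ≡ 1117 (mod 1583).

1117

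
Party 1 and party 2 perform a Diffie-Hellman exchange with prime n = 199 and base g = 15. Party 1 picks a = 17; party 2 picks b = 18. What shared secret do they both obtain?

114

Party 1 sends A = g^a mod n = 15^17 mod 199.
15^1 ≡ 15 (mod 199)
15^2 = (15^1)^2 ≡ 15^2 = 225 ≡ 26 (mod 199)
15^4 = (15^2)^2 ≡ 26^2 = 676 ≡ 79 (mod 199)
15^8 = (15^4)^2 ≡ 79^2 = 6241 ≡ 72 (mod 199)
15^16 = (15^8)^2 ≡ 72^2 = 5184 ≡ 10 (mod 199)
15^17 = 15^16 · 15^1 ≡ 10 · 15 ≡ 150 (mod 199).
So A = 150. Party 2 then computes K = A^b mod n = 150^18 mod 199.
150^1 ≡ 150 (mod 199)
150^2 = (150^1)^2 ≡ 150^2 = 22500 ≡ 13 (mod 199)
150^4 = (150^2)^2 ≡ 13^2 = 169 ≡ 169 (mod 199)
150^8 = (150^4)^2 ≡ 169^2 = 28561 ≡ 104 (mod 199)
150^16 = (150^8)^2 ≡ 104^2 = 10816 ≡ 70 (mod 199)
150^18 = 150^16 · 150^2 ≡ 70 · 13 ≡ 114 (mod 199).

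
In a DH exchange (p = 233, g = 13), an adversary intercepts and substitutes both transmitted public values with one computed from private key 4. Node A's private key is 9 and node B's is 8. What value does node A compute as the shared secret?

152

Node A receives an adversary's public value M = 13^4 mod 233 instead of the honest one.
13^1 ≡ 13 (mod 233)
13^2 = (13^1)^2 ≡ 13^2 = 169 ≡ 169 (mod 233)
13^4 = (13^2)^2 ≡ 169^2 = 28561 ≡ 135 (mod 233)
So M = 135. Node A computes K = M^9 mod 233.
135^1 ≡ 135 (mod 233)
135^2 = (135^1)^2 ≡ 135^2 = 18225 ≡ 51 (mod 233)
135^4 = (135^2)^2 ≡ 51^2 = 2601 ≡ 38 (mod 233)
135^8 = (135^4)^2 ≡ 38^2 = 1444 ≡ 46 (mod 233)
135^9 = 135^8 · 135^1 ≡ 46 · 135 ≡ 152 (mod 233).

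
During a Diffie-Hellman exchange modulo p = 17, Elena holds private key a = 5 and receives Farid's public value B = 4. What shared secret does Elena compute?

Shared key K = 4^5 mod 17.
4^1 ≡ 4 (mod 17)
4^2 = (4^1)^2 ≡ 4^2 = 16 ≡ 16 (mod 17)
4^4 = (4^2)^2 ≡ 16^2 = 256 ≡ 1 (mod 17)
4^5 = 4^4 · 4^1 ≡ 1 · 4 ≡ 4 (mod 17).

4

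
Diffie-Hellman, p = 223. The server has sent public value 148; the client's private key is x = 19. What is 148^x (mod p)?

18

Shared key K = 148^19 mod 223.
148^1 ≡ 148 (mod 223)
148^2 = (148^1)^2 ≡ 148^2 = 21904 ≡ 50 (mod 223)
148^4 = (148^2)^2 ≡ 50^2 = 2500 ≡ 47 (mod 223)
148^8 = (148^4)^2 ≡ 47^2 = 2209 ≡ 202 (mod 223)
148^16 = (148^8)^2 ≡ 202^2 = 40804 ≡ 218 (mod 223)
148^19 = 148^16 · 148^2 · 148^1 ≡ 218 · 50 · 148 ≡ 18 (mod 223).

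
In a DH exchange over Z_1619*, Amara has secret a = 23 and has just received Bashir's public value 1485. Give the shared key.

848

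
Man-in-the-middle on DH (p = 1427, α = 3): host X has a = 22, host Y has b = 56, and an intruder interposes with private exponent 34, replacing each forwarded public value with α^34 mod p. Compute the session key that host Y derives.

Host Y receives an intruder's public value M = 3^34 mod 1427 instead of the honest one.
3^1 ≡ 3 (mod 1427)
3^2 = (3^1)^2 ≡ 3^2 = 9 ≡ 9 (mod 1427)
3^4 = (3^2)^2 ≡ 9^2 = 81 ≡ 81 (mod 1427)
3^8 = (3^4)^2 ≡ 81^2 = 6561 ≡ 853 (mod 1427)
3^16 = (3^8)^2 ≡ 853^2 = 727609 ≡ 1266 (mod 1427)
3^32 = (3^16)^2 ≡ 1266^2 = 1602756 ≡ 235 (mod 1427)
3^34 = 3^32 · 3^2 ≡ 235 · 9 ≡ 688 (mod 1427).
So M = 688. Host Y computes K = M^56 mod 1427.
688^1 ≡ 688 (mod 1427)
688^2 = (688^1)^2 ≡ 688^2 = 473344 ≡ 1007 (mod 1427)
688^4 = (688^2)^2 ≡ 1007^2 = 1014049 ≡ 879 (mod 1427)
688^8 = (688^4)^2 ≡ 879^2 = 772641 ≡ 634 (mod 1427)
688^16 = (688^8)^2 ≡ 634^2 = 401956 ≡ 969 (mod 1427)
688^32 = (688^16)^2 ≡ 969^2 = 938961 ≡ 1422 (mod 1427)
688^56 = 688^32 · 688^16 · 688^8 ≡ 1422 · 969 · 634 ≡ 601 (mod 1427).

601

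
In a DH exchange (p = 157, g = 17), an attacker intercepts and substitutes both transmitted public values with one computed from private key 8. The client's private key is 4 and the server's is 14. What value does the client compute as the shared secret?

The client receives an attacker's public value M = 17^8 mod 157 instead of the honest one.
17^1 ≡ 17 (mod 157)
17^2 = (17^1)^2 ≡ 17^2 = 289 ≡ 132 (mod 157)
17^4 = (17^2)^2 ≡ 132^2 = 17424 ≡ 154 (mod 157)
17^8 = (17^4)^2 ≡ 154^2 = 23716 ≡ 9 (mod 157)
So M = 9. The client computes K = M^4 mod 157.
9^1 ≡ 9 (mod 157)
9^2 = (9^1)^2 ≡ 9^2 = 81 ≡ 81 (mod 157)
9^4 = (9^2)^2 ≡ 81^2 = 6561 ≡ 124 (mod 157)

124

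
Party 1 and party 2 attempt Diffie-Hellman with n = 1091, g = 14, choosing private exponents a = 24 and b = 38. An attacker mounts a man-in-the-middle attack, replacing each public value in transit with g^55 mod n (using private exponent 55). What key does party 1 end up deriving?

Party 1 receives an attacker's public value M = 14^55 mod 1091 instead of the honest one.
14^1 ≡ 14 (mod 1091)
14^2 = (14^1)^2 ≡ 14^2 = 196 ≡ 196 (mod 1091)
14^4 = (14^2)^2 ≡ 196^2 = 38416 ≡ 231 (mod 1091)
14^8 = (14^4)^2 ≡ 231^2 = 53361 ≡ 993 (mod 1091)
14^16 = (14^8)^2 ≡ 993^2 = 986049 ≡ 876 (mod 1091)
14^32 = (14^16)^2 ≡ 876^2 = 767376 ≡ 403 (mod 1091)
14^55 = 14^32 · 14^16 · 14^4 · 14^2 · 14^1 ≡ 403 · 876 · 231 · 196 · 14 ≡ 1010 (mod 1091).
So M = 1010. Party 1 computes K = M^24 mod 1091.
1010^1 ≡ 1010 (mod 1091)
1010^2 = (1010^1)^2 ≡ 1010^2 = 1020100 ≡ 15 (mod 1091)
1010^4 = (1010^2)^2 ≡ 15^2 = 225 ≡ 225 (mod 1091)
1010^8 = (1010^4)^2 ≡ 225^2 = 50625 ≡ 439 (mod 1091)
1010^16 = (1010^8)^2 ≡ 439^2 = 192721 ≡ 705 (mod 1091)
1010^24 = 1010^16 · 1010^8 ≡ 705 · 439 ≡ 742 (mod 1091).

742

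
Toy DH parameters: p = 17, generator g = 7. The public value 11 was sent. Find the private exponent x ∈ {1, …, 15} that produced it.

5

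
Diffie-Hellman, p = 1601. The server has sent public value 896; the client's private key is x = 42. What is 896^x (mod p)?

Shared key K = 896^42 mod 1601.
896^1 ≡ 896 (mod 1601)
896^2 = (896^1)^2 ≡ 896^2 = 802816 ≡ 715 (mod 1601)
896^4 = (896^2)^2 ≡ 715^2 = 511225 ≡ 506 (mod 1601)
896^8 = (896^4)^2 ≡ 506^2 = 256036 ≡ 1477 (mod 1601)
896^16 = (896^8)^2 ≡ 1477^2 = 2181529 ≡ 967 (mod 1601)
896^32 = (896^16)^2 ≡ 967^2 = 935089 ≡ 105 (mod 1601)
896^42 = 896^32 · 896^8 · 896^2 ≡ 105 · 1477 · 715 ≡ 515 (mod 1601).

515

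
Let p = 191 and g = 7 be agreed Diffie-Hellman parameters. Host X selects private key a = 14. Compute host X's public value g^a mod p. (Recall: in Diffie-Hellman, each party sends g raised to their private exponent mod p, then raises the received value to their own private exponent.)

Public value = 7^14 mod 191.
7^1 ≡ 7 (mod 191)
7^2 = (7^1)^2 ≡ 7^2 = 49 ≡ 49 (mod 191)
7^4 = (7^2)^2 ≡ 49^2 = 2401 ≡ 109 (mod 191)
7^8 = (7^4)^2 ≡ 109^2 = 11881 ≡ 39 (mod 191)
7^14 = 7^8 · 7^4 · 7^2 ≡ 39 · 109 · 49 ≡ 109 (mod 191).

109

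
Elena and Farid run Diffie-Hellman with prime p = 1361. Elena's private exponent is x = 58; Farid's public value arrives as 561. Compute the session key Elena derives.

Shared key K = 561^58 mod 1361.
561^1 ≡ 561 (mod 1361)
561^2 = (561^1)^2 ≡ 561^2 = 314721 ≡ 330 (mod 1361)
561^4 = (561^2)^2 ≡ 330^2 = 108900 ≡ 20 (mod 1361)
561^8 = (561^4)^2 ≡ 20^2 = 400 ≡ 400 (mod 1361)
561^16 = (561^8)^2 ≡ 400^2 = 160000 ≡ 763 (mod 1361)
561^32 = (561^16)^2 ≡ 763^2 = 582169 ≡ 1022 (mod 1361)
561^58 = 561^32 · 561^16 · 561^8 · 561^2 ≡ 1022 · 763 · 400 · 330 ≡ 1139 (mod 1361).

1139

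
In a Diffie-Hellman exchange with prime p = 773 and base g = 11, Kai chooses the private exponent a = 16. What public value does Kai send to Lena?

Public value = 11^16 mod 773.
11^1 ≡ 11 (mod 773)
11^2 = (11^1)^2 ≡ 11^2 = 121 ≡ 121 (mod 773)
11^4 = (11^2)^2 ≡ 121^2 = 14641 ≡ 727 (mod 773)
11^8 = (11^4)^2 ≡ 727^2 = 528529 ≡ 570 (mod 773)
11^16 = (11^8)^2 ≡ 570^2 = 324900 ≡ 240 (mod 773)

240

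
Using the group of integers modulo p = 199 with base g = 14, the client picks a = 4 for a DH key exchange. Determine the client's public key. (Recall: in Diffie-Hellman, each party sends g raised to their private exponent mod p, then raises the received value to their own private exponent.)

Public value = 14^4 (mod 199).
14^1 ≡ 14 (mod 199)
14^2 = (14^1)^2 ≡ 14^2 = 196 ≡ 196 (mod 199)
14^4 = (14^2)^2 ≡ 196^2 = 38416 ≡ 9 (mod 199)

9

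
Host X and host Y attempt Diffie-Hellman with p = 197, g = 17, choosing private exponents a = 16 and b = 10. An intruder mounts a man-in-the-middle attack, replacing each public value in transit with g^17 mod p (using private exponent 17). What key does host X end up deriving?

175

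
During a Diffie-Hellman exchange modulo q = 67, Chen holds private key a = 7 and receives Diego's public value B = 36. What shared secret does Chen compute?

Shared key K = 36^7 mod 67.
36^1 ≡ 36 (mod 67)
36^2 = (36^1)^2 ≡ 36^2 = 1296 ≡ 23 (mod 67)
36^4 = (36^2)^2 ≡ 23^2 = 529 ≡ 60 (mod 67)
36^7 = 36^4 · 36^2 · 36^1 ≡ 60 · 23 · 36 ≡ 33 (mod 67).

33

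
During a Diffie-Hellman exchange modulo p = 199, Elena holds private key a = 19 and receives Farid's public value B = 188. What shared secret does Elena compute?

Shared key K = 188^19 mod 199.
188^1 ≡ 188 (mod 199)
188^2 = (188^1)^2 ≡ 188^2 = 35344 ≡ 121 (mod 199)
188^4 = (188^2)^2 ≡ 121^2 = 14641 ≡ 114 (mod 199)
188^8 = (188^4)^2 ≡ 114^2 = 12996 ≡ 61 (mod 199)
188^16 = (188^8)^2 ≡ 61^2 = 3721 ≡ 139 (mod 199)
188^19 = 188^16 · 188^2 · 188^1 ≡ 139 · 121 · 188 ≡ 61 (mod 199).

61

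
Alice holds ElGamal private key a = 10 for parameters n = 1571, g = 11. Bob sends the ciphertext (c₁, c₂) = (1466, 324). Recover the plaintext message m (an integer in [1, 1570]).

454

Shared mask s = c₁^a mod n = 1466^10 mod 1571.
1466^1 ≡ 1466 (mod 1571)
1466^2 = (1466^1)^2 ≡ 1466^2 = 2149156 ≡ 28 (mod 1571)
1466^4 = (1466^2)^2 ≡ 28^2 = 784 ≡ 784 (mod 1571)
1466^8 = (1466^4)^2 ≡ 784^2 = 614656 ≡ 395 (mod 1571)
1466^10 = 1466^8 · 1466^2 ≡ 395 · 28 ≡ 63 (mod 1571).
So s = 63; s⁻¹ ≡ 399 (mod 1571).
m = c₂ · s⁻¹ mod 1571 = 324 · 399 mod 1571 = 454.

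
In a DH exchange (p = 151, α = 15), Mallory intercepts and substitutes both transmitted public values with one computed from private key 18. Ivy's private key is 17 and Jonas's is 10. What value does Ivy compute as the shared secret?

91

Ivy receives Mallory's public value M = 15^18 mod 151 instead of the honest one.
15^1 ≡ 15 (mod 151)
15^2 = (15^1)^2 ≡ 15^2 = 225 ≡ 74 (mod 151)
15^4 = (15^2)^2 ≡ 74^2 = 5476 ≡ 40 (mod 151)
15^8 = (15^4)^2 ≡ 40^2 = 1600 ≡ 90 (mod 151)
15^16 = (15^8)^2 ≡ 90^2 = 8100 ≡ 97 (mod 151)
15^18 = 15^16 · 15^2 ≡ 97 · 74 ≡ 81 (mod 151).
So M = 81. Ivy computes K = M^17 mod 151.
81^1 ≡ 81 (mod 151)
81^2 = (81^1)^2 ≡ 81^2 = 6561 ≡ 68 (mod 151)
81^4 = (81^2)^2 ≡ 68^2 = 4624 ≡ 94 (mod 151)
81^8 = (81^4)^2 ≡ 94^2 = 8836 ≡ 78 (mod 151)
81^16 = (81^8)^2 ≡ 78^2 = 6084 ≡ 44 (mod 151)
81^17 = 81^16 · 81^1 ≡ 44 · 81 ≡ 91 (mod 151).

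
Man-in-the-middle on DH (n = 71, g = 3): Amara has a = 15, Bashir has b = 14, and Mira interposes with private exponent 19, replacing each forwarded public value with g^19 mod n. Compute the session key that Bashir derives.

Bashir receives Mira's public value M = 3^19 mod 71 instead of the honest one.
3^1 ≡ 3 (mod 71)
3^2 = (3^1)^2 ≡ 3^2 = 9 ≡ 9 (mod 71)
3^4 = (3^2)^2 ≡ 9^2 = 81 ≡ 10 (mod 71)
3^8 = (3^4)^2 ≡ 10^2 = 100 ≡ 29 (mod 71)
3^16 = (3^8)^2 ≡ 29^2 = 841 ≡ 60 (mod 71)
3^19 = 3^16 · 3^2 · 3^1 ≡ 60 · 9 · 3 ≡ 58 (mod 71).
So M = 58. Bashir computes K = M^14 mod 71.
58^1 ≡ 58 (mod 71)
58^2 = (58^1)^2 ≡ 58^2 = 3364 ≡ 27 (mod 71)
58^4 = (58^2)^2 ≡ 27^2 = 729 ≡ 19 (mod 71)
58^8 = (58^4)^2 ≡ 19^2 = 361 ≡ 6 (mod 71)
58^14 = 58^8 · 58^4 · 58^2 ≡ 6 · 19 · 27 ≡ 25 (mod 71).

25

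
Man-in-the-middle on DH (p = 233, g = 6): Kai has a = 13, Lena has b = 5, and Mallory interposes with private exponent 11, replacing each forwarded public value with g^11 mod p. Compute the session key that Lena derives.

156

Lena receives Mallory's public value M = 6^11 mod 233 instead of the honest one.
6^1 ≡ 6 (mod 233)
6^2 = (6^1)^2 ≡ 6^2 = 36 ≡ 36 (mod 233)
6^4 = (6^2)^2 ≡ 36^2 = 1296 ≡ 131 (mod 233)
6^8 = (6^4)^2 ≡ 131^2 = 17161 ≡ 152 (mod 233)
6^11 = 6^8 · 6^2 · 6^1 ≡ 152 · 36 · 6 ≡ 212 (mod 233).
So M = 212. Lena computes K = M^5 mod 233.
212^1 ≡ 212 (mod 233)
212^2 = (212^1)^2 ≡ 212^2 = 44944 ≡ 208 (mod 233)
212^4 = (212^2)^2 ≡ 208^2 = 43264 ≡ 159 (mod 233)
212^5 = 212^4 · 212^1 ≡ 159 · 212 ≡ 156 (mod 233).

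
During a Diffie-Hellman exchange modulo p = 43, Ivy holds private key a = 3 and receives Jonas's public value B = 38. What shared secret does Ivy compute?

Shared key K = 38^3 mod 43.
38^1 ≡ 38 (mod 43)
38^2 = (38^1)^2 ≡ 38^2 = 1444 ≡ 25 (mod 43)
38^3 = 38^2 · 38^1 ≡ 25 · 38 ≡ 4 (mod 43).

4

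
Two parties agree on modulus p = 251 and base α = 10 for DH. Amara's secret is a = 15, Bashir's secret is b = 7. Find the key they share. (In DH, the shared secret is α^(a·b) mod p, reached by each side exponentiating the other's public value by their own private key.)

102

Bashir sends B = α^b mod p = 10^7 mod 251.
10^1 ≡ 10 (mod 251)
10^2 = (10^1)^2 ≡ 10^2 = 100 ≡ 100 (mod 251)
10^4 = (10^2)^2 ≡ 100^2 = 10000 ≡ 211 (mod 251)
10^7 = 10^4 · 10^2 · 10^1 ≡ 211 · 100 · 10 ≡ 160 (mod 251).
So B = 160. Amara then computes K = B^a mod p = 160^15 mod 251.
160^1 ≡ 160 (mod 251)
160^2 = (160^1)^2 ≡ 160^2 = 25600 ≡ 249 (mod 251)
160^4 = (160^2)^2 ≡ 249^2 = 62001 ≡ 4 (mod 251)
160^8 = (160^4)^2 ≡ 4^2 = 16 ≡ 16 (mod 251)
160^15 = 160^8 · 160^4 · 160^2 · 160^1 ≡ 16 · 4 · 249 · 160 ≡ 102 (mod 251).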